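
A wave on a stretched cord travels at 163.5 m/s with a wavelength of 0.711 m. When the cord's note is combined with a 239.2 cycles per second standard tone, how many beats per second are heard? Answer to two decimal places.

9.24 Hz

Source frequency f = v/λ = 163.5/0.711 = 229.9578 Hz.
f_beat = |229.9578 − 239.2| = 9.24 Hz.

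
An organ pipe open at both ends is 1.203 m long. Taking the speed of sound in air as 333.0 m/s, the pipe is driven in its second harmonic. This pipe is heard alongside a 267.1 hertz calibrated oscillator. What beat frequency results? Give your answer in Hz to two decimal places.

9.71 Hz

Open pipe: f_n = n·v/(2L) = 2·333.0/(2·1.203) = 276.8080 Hz.
f_beat = |276.8080 − 267.1| = 9.71 Hz.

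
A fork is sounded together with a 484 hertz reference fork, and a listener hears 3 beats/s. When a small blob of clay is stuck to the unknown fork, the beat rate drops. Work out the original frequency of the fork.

|f − 484| = 3, so the fork was at either 481 Hz or 487 Hz.
Adding mass to a fork lowers its frequency; the adjustment lowers the fork's frequency.
The beat rate fell, so the adjustment moved the fork toward 484 Hz — it must have started above the reference.

487 Hz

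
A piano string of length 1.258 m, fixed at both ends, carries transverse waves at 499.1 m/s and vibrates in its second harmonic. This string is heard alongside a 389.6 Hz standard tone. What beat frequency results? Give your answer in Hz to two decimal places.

7.14 Hz

For a string fixed at both ends, f_n = n·v/(2L) = 2·499.1/(2·1.258) = 396.7409 Hz.
f_beat = |396.7409 − 389.6| = 7.14 Hz.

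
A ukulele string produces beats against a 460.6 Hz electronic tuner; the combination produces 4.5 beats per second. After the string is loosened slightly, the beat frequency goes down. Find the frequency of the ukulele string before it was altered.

|f − 460.6| = 4.5, so the ukulele string was at either 456.1 Hz or 465.1 Hz.
Reducing tension lowers a string's frequency; the adjustment lowers the ukulele string's frequency.
The beat rate fell, so the adjustment moved the ukulele string toward 460.6 Hz — it must have started above the reference.

465.1 Hz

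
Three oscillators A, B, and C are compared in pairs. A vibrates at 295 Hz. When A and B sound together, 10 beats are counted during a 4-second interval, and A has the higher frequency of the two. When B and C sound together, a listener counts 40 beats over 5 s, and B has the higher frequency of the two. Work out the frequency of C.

284.5 Hz

A–B: Beat frequency = 10/4 = 2.5 Hz.
B is below A, so f_B = 295 − 2.5 = 292.5 Hz.
B–C: Beat frequency = 40/5 = 8 Hz.
C is below B, so f_C = 292.5 − 8 = 284.5 Hz.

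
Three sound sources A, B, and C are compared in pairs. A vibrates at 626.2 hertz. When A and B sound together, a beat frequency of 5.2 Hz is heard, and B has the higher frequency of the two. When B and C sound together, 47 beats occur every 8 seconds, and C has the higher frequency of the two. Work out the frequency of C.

B is above A, so f_B = 626.2 + 5.2 = 631.4 Hz.
B–C: Beat frequency = 47/8 = 5.875 Hz.
C is above B, so f_C = 631.4 + 5.875 = 637.275 Hz.

637.275 Hz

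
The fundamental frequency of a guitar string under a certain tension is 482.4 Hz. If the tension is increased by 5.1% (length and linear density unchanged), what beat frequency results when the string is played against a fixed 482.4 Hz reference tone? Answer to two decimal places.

12.15 Hz

For a string, f ∝ √T, so the new frequency is 482.4·√1.051 = 494.5482 Hz.
f_beat = |494.5482 − 482.4| = 12.15 Hz.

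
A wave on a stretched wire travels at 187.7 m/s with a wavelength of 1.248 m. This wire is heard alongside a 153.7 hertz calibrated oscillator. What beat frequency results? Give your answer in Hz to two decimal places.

3.30 Hz

Source frequency f = v/λ = 187.7/1.248 = 150.4006 Hz.
f_beat = |150.4006 − 153.7| = 3.30 Hz.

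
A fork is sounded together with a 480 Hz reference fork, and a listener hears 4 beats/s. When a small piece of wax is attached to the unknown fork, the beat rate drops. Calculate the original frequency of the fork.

|f − 480| = 4, so the fork was at either 476 Hz or 484 Hz.
Loading a fork with wax lowers its frequency; the adjustment lowers the fork's frequency.
The beat rate fell, so the adjustment moved the fork toward 480 Hz — it must have started above the reference.

484 Hz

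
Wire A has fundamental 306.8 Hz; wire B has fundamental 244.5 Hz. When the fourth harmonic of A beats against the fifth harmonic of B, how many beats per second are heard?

Fourth harmonic of the first: 4·306.8 = 1227.2 Hz.
Fifth harmonic of the second: 5·244.5 = 1222.5 Hz.
f_beat = |1227.2 − 1222.5| = 4.7 Hz.

4.7 Hz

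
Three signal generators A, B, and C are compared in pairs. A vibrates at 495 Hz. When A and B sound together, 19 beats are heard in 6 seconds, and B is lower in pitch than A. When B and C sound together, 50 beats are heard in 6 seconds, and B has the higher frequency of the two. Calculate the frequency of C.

483.5 Hz

A–B: Beat frequency = 19/6 = 3.1667 Hz.
B is below A, so f_B = 495 − 3.1667 = 491.8333 Hz.
B–C: Beat frequency = 50/6 = 8.3333 Hz.
C is below B, so f_C = 491.8333 − 8.3333 = 483.5 Hz.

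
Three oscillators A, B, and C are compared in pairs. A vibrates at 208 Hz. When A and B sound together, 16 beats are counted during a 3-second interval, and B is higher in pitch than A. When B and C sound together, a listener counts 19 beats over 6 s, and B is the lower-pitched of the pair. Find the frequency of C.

216.5 Hz

A–B: Beat frequency = 16/3 = 5.3333 Hz.
B is above A, so f_B = 208 + 5.3333 = 213.3333 Hz.
B–C: Beat frequency = 19/6 = 3.1667 Hz.
C is above B, so f_C = 213.3333 + 3.1667 = 216.5 Hz.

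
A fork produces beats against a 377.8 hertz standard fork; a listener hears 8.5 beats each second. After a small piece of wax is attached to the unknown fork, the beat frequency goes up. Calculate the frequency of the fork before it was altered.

|f − 377.8| = 8.5, so the fork was at either 369.3 Hz or 386.3 Hz.
Loading a fork with wax lowers its frequency; the adjustment lowers the fork's frequency.
The beat rate rose, so the adjustment moved the fork further from 377.8 Hz — it was already below the reference.

369.3 Hz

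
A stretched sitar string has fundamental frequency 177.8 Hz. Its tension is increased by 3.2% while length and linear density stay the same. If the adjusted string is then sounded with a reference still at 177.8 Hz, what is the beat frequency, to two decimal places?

2.82 Hz

For a string, f ∝ √T, so the new frequency is 177.8·√1.032 = 180.6224 Hz.
f_beat = |180.6224 − 177.8| = 2.82 Hz.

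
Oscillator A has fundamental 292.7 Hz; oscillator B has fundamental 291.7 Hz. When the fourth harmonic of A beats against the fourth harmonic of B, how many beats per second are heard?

4.0 Hz

Fourth harmonic of the first: 4·292.7 = 1170.8 Hz.
Fourth harmonic of the second: 4·291.7 = 1166.8 Hz.
f_beat = |1170.8 − 1166.8| = 4.0 Hz.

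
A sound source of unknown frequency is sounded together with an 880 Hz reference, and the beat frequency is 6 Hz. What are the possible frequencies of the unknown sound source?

|f − 880| = 6, so f = 880 ± 6.

874 Hz or 886 Hz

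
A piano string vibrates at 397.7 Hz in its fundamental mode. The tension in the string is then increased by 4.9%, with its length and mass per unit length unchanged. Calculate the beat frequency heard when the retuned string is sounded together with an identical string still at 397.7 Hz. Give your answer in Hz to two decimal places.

For a string, f ∝ √T, so the new frequency is 397.7·√1.049 = 407.3271 Hz.
f_beat = |407.3271 − 397.7| = 9.63 Hz.

9.63 Hz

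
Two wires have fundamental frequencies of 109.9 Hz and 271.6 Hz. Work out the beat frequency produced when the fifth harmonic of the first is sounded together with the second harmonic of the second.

Fifth harmonic of the first: 5·109.9 = 549.5 Hz.
Second harmonic of the second: 2·271.6 = 543.2 Hz.
f_beat = |549.5 − 543.2| = 6.3 Hz.

6.3 Hz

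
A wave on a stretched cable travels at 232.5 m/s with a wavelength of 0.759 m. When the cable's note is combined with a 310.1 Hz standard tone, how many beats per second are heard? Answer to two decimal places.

Source frequency f = v/λ = 232.5/0.759 = 306.3241 Hz.
f_beat = |306.3241 − 310.1| = 3.78 Hz.

3.78 Hz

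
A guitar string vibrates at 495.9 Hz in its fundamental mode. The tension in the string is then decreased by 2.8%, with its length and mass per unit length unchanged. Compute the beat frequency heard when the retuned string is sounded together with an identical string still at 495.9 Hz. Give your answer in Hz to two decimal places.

6.99 Hz

For a string, f ∝ √T, so the new frequency is 495.9·√0.972 = 488.9081 Hz.
f_beat = |488.9081 − 495.9| = 6.99 Hz.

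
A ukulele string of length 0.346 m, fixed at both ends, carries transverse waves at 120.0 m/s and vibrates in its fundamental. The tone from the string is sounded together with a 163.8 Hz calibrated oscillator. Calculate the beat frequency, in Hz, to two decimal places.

9.61 Hz

For a string fixed at both ends, f_n = n·v/(2L) = 1·120.0/(2·0.346) = 173.4104 Hz.
f_beat = |173.4104 − 163.8| = 9.61 Hz.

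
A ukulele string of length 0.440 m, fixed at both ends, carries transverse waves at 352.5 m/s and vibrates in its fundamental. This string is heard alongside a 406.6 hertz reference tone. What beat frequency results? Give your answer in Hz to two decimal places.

6.03 Hz

For a string fixed at both ends, f_n = n·v/(2L) = 1·352.5/(2·0.440) = 400.5682 Hz.
f_beat = |400.5682 − 406.6| = 6.03 Hz.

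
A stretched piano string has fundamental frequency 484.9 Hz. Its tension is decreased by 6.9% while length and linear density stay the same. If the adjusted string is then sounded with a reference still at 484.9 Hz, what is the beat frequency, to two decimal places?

For a string, f ∝ √T, so the new frequency is 484.9·√0.931 = 467.8720 Hz.
f_beat = |467.8720 − 484.9| = 17.03 Hz.

17.03 Hz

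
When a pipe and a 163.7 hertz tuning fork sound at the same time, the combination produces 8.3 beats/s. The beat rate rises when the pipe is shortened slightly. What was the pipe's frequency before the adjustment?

|f − 163.7| = 8.3, so the pipe was at either 155.4 Hz or 172 Hz.
A shorter pipe has a higher fundamental; the adjustment raises the pipe's frequency.
The beat rate rose, so the adjustment moved the pipe further from 163.7 Hz — it was already above the reference.

172 Hz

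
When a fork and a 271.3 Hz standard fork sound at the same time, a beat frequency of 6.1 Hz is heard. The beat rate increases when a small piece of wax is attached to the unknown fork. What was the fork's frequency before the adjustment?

265.2 Hz

|f − 271.3| = 6.1, so the fork was at either 265.2 Hz or 277.4 Hz.
Loading a fork with wax lowers its frequency; the adjustment lowers the fork's frequency.
The beat rate rose, so the adjustment moved the fork further from 271.3 Hz — it was already below the reference.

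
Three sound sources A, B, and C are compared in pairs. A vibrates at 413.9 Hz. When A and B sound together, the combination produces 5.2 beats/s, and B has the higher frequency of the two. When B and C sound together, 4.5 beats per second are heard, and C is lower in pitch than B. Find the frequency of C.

414.6 Hz

B is above A, so f_B = 413.9 + 5.2 = 419.1 Hz.
C is below B, so f_C = 419.1 − 4.5 = 414.6 Hz.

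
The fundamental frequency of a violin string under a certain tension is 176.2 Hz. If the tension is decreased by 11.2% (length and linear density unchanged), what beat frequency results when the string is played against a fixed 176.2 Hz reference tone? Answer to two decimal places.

10.16 Hz

For a string, f ∝ √T, so the new frequency is 176.2·√0.888 = 166.0399 Hz.
f_beat = |166.0399 − 176.2| = 10.16 Hz.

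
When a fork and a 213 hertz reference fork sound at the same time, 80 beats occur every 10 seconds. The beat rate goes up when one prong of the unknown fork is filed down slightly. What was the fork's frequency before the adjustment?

221 Hz

Beat frequency = 80/10 = 8 Hz.
|f − 213| = 8, so the fork was at either 205 Hz or 221 Hz.
Filing a prong removes mass and raises the fork's frequency; the adjustment raises the fork's frequency.
The beat rate rose, so the adjustment moved the fork further from 213 Hz — it was already above the reference.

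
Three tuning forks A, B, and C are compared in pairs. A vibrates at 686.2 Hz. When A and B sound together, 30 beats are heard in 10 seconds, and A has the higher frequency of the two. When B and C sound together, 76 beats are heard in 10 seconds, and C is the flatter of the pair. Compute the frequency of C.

675.6 Hz

A–B: Beat frequency = 30/10 = 3 Hz.
B is below A, so f_B = 686.2 − 3 = 683.2 Hz.
B–C: Beat frequency = 76/10 = 7.6 Hz.
C is below B, so f_C = 683.2 − 7.6 = 675.6 Hz.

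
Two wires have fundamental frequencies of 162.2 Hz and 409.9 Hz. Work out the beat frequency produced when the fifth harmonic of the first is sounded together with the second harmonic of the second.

Fifth harmonic of the first: 5·162.2 = 811.0 Hz.
Second harmonic of the second: 2·409.9 = 819.8 Hz.
f_beat = |811.0 − 819.8| = 8.8 Hz.

8.8 Hz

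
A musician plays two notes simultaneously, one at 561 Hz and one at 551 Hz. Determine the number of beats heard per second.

The beat frequency equals the magnitude of the frequency difference.
|561 − 551| = 10 Hz.

10 Hz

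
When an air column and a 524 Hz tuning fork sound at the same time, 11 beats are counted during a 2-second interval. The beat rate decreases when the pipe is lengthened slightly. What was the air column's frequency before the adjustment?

Beat frequency = 11/2 = 5.5 Hz.
|f − 524| = 5.5, so the air column was at either 518.5 Hz or 529.5 Hz.
A longer pipe has a lower fundamental; the adjustment lowers the air column's frequency.
The beat rate fell, so the adjustment moved the air column toward 524 Hz — it must have started above the reference.

529.5 Hz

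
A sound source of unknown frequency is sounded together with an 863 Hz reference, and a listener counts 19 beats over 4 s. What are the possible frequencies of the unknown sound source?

Beat frequency = 19/4 = 4.75 Hz.
|f − 863| = 4.75, so f = 863 ± 4.75.

858.25 Hz or 867.75 Hz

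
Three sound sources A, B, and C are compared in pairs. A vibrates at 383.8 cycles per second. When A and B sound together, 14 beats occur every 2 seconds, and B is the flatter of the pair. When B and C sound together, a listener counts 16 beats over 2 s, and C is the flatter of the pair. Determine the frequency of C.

A–B: Beat frequency = 14/2 = 7 Hz.
B is below A, so f_B = 383.8 − 7 = 376.8 Hz.
B–C: Beat frequency = 16/2 = 8 Hz.
C is below B, so f_C = 376.8 − 8 = 368.8 Hz.

368.8 Hz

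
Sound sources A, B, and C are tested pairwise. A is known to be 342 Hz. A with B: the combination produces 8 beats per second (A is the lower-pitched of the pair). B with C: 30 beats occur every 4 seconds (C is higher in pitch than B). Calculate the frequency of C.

357.5 Hz

B is above A, so f_B = 342 + 8 = 350 Hz.
B–C: Beat frequency = 30/4 = 7.5 Hz.
C is above B, so f_C = 350 + 7.5 = 357.5 Hz.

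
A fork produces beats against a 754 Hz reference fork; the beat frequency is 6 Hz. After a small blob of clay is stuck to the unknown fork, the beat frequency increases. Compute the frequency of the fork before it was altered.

|f − 754| = 6, so the fork was at either 748 Hz or 760 Hz.
Adding mass to a fork lowers its frequency; the adjustment lowers the fork's frequency.
The beat rate rose, so the adjustment moved the fork further from 754 Hz — it was already below the reference.

748 Hz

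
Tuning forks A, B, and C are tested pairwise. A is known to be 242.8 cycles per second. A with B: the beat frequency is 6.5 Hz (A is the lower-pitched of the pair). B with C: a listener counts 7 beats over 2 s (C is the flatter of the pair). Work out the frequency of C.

B is above A, so f_B = 242.8 + 6.5 = 249.3 Hz.
B–C: Beat frequency = 7/2 = 3.5 Hz.
C is below B, so f_C = 249.3 − 3.5 = 245.8 Hz.

245.8 Hz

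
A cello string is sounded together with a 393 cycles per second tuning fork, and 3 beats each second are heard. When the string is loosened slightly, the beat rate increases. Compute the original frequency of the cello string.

390 Hz

|f − 393| = 3, so the cello string was at either 390 Hz or 396 Hz.
Reducing tension lowers a string's frequency; the adjustment lowers the cello string's frequency.
The beat rate rose, so the adjustment moved the cello string further from 393 Hz — it was already below the reference.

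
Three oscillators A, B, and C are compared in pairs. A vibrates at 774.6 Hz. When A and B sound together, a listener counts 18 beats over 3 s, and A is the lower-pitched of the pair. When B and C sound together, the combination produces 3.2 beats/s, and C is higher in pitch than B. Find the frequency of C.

783.8 Hz

A–B: Beat frequency = 18/3 = 6 Hz.
B is above A, so f_B = 774.6 + 6 = 780.6 Hz.
C is above B, so f_C = 780.6 + 3.2 = 783.8 Hz.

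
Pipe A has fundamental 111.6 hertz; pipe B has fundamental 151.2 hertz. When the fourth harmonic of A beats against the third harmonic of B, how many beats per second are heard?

Fourth harmonic of the first: 4·111.6 = 446.4 Hz.
Third harmonic of the second: 3·151.2 = 453.6 Hz.
f_beat = |446.4 − 453.6| = 7.2 Hz.

7.2 Hz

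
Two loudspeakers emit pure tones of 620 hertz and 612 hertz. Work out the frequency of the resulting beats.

8 Hz

f_beat = |f₁ − f₂|.
|620 − 612| = 8 Hz.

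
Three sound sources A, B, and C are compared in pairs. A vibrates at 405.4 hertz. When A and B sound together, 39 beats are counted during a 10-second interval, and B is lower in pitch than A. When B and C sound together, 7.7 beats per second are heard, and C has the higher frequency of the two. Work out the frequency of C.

409.2 Hz

A–B: Beat frequency = 39/10 = 3.9 Hz.
B is below A, so f_B = 405.4 − 3.9 = 401.5 Hz.
C is above B, so f_C = 401.5 + 7.7 = 409.2 Hz.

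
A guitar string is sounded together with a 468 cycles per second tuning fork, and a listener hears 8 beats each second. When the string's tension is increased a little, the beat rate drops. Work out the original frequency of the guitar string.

460 Hz

|f − 468| = 8, so the guitar string was at either 460 Hz or 476 Hz.
Higher tension means higher frequency; the adjustment raises the guitar string's frequency.
The beat rate fell, so the adjustment moved the guitar string toward 468 Hz — it must have started below the reference.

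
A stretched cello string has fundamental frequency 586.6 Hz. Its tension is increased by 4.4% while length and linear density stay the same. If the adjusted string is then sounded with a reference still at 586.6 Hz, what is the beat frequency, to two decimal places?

For a string, f ∝ √T, so the new frequency is 586.6·√1.044 = 599.3663 Hz.
f_beat = |599.3663 − 586.6| = 12.77 Hz.

12.77 Hz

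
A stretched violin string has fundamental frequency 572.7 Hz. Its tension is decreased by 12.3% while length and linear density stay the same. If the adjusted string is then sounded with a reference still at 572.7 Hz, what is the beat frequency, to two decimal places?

For a string, f ∝ √T, so the new frequency is 572.7·√0.877 = 536.3237 Hz.
f_beat = |536.3237 − 572.7| = 36.38 Hz.

36.38 Hz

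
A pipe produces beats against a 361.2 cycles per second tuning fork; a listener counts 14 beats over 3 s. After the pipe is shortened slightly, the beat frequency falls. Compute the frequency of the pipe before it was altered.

Beat frequency = 14/3 = 4.6667 Hz.
|f − 361.2| = 4.6667, so the pipe was at either 356.5333 Hz or 365.8667 Hz.
A shorter pipe has a higher fundamental; the adjustment raises the pipe's frequency.
The beat rate fell, so the adjustment moved the pipe toward 361.2 Hz — it must have started below the reference.

356.5333 Hz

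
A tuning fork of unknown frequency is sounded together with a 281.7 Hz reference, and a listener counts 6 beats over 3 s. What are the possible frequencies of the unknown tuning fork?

279.7 Hz or 283.7 Hz

Beat frequency = 6/3 = 2 Hz.
|f − 281.7| = 2, so f = 281.7 ± 2.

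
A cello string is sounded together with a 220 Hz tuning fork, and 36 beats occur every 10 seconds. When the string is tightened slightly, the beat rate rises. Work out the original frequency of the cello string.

223.6 Hz

Beat frequency = 36/10 = 3.6 Hz.
|f − 220| = 3.6, so the cello string was at either 216.4 Hz or 223.6 Hz.
Increasing tension raises a string's frequency; the adjustment raises the cello string's frequency.
The beat rate rose, so the adjustment moved the cello string further from 220 Hz — it was already above the reference.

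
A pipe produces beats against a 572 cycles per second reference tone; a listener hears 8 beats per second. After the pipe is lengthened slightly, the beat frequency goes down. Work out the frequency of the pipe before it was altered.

|f − 572| = 8, so the pipe was at either 564 Hz or 580 Hz.
A longer pipe has a lower fundamental; the adjustment lowers the pipe's frequency.
The beat rate fell, so the adjustment moved the pipe toward 572 Hz — it must have started above the reference.

580 Hz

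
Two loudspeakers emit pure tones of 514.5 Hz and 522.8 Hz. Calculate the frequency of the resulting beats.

The beat frequency equals the magnitude of the frequency difference.
|514.5 − 522.8| = 8.3 Hz.

8.3 Hz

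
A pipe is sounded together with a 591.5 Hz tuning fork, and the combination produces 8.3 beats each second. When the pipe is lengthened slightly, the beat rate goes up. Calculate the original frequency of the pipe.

583.2 Hz

|f − 591.5| = 8.3, so the pipe was at either 583.2 Hz or 599.8 Hz.
A longer pipe has a lower fundamental; the adjustment lowers the pipe's frequency.
The beat rate rose, so the adjustment moved the pipe further from 591.5 Hz — it was already below the reference.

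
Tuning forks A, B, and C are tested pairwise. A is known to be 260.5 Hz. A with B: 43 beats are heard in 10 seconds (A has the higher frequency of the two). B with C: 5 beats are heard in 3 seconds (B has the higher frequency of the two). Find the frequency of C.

A–B: Beat frequency = 43/10 = 4.3 Hz.
B is below A, so f_B = 260.5 − 4.3 = 256.2 Hz.
B–C: Beat frequency = 5/3 = 1.6667 Hz.
C is below B, so f_C = 256.2 − 1.6667 = 254.5333 Hz.

254.5333 Hz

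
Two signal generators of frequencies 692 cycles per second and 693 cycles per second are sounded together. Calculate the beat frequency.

1 Hz

f_beat = |f₁ − f₂|.
|692 − 693| = 1 Hz.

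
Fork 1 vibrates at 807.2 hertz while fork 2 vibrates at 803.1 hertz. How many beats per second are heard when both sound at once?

4.1 Hz

Beats arise from superposition of two nearby frequencies; the beat rate is |f₁ − f₂|.
|807.2 − 803.1| = 4.1 Hz.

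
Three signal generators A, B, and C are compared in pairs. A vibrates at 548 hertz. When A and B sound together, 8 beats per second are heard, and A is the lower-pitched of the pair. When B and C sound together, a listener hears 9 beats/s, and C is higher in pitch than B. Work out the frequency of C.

B is above A, so f_B = 548 + 8 = 556 Hz.
C is above B, so f_C = 556 + 9 = 565 Hz.

565 Hz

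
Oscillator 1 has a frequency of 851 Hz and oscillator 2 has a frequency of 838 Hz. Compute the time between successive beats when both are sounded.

f_beat = |851 − 838| = 13 Hz.
Beat period T = 1 / f_beat = 1 / 13 s.

0.077 s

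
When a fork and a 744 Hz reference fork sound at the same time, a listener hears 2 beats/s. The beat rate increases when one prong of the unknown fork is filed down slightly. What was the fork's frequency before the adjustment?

|f − 744| = 2, so the fork was at either 742 Hz or 746 Hz.
Filing a prong removes mass and raises the fork's frequency; the adjustment raises the fork's frequency.
The beat rate rose, so the adjustment moved the fork further from 744 Hz — it was already above the reference.

746 Hz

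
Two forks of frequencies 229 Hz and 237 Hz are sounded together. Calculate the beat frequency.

8 Hz

Beats arise from superposition of two nearby frequencies; the beat rate is |f₁ − f₂|.
|229 − 237| = 8 Hz.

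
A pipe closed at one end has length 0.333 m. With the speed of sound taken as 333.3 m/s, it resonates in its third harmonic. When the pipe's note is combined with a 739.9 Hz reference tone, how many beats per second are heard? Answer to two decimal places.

Closed pipe (odd harmonics): f_n = n·v/(4L) = 3·333.3/(4·0.333) = 750.6757 Hz.
f_beat = |750.6757 − 739.9| = 10.78 Hz.

10.78 Hz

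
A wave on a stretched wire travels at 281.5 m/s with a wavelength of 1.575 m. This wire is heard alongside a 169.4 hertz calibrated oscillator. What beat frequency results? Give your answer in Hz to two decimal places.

9.33 Hz

Source frequency f = v/λ = 281.5/1.575 = 178.7302 Hz.
f_beat = |178.7302 − 169.4| = 9.33 Hz.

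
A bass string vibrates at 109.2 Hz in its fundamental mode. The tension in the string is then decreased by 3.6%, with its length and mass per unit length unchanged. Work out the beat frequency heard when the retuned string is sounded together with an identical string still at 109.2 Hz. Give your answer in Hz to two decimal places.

For a string, f ∝ √T, so the new frequency is 109.2·√0.964 = 107.2164 Hz.
f_beat = |107.2164 − 109.2| = 1.98 Hz.

1.98 Hz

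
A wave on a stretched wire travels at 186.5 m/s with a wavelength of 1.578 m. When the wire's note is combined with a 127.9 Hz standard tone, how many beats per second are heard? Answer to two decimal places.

Source frequency f = v/λ = 186.5/1.578 = 118.1876 Hz.
f_beat = |118.1876 − 127.9| = 9.71 Hz.

9.71 Hz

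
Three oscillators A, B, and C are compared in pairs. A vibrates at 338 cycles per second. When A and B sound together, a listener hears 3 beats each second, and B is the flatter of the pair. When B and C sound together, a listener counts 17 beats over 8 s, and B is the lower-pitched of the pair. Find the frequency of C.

B is below A, so f_B = 338 − 3 = 335 Hz.
B–C: Beat frequency = 17/8 = 2.125 Hz.
C is above B, so f_C = 335 + 2.125 = 337.125 Hz.

337.125 Hz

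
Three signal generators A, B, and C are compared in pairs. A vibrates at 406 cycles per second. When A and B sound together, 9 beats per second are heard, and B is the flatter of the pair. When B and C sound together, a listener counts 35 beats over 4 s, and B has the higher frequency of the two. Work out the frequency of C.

388.25 Hz

B is below A, so f_B = 406 − 9 = 397 Hz.
B–C: Beat frequency = 35/4 = 8.75 Hz.
C is below B, so f_C = 397 − 8.75 = 388.25 Hz.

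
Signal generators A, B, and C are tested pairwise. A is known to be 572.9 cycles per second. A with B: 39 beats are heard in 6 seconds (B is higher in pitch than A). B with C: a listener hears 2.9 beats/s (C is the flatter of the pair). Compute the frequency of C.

576.5 Hz

A–B: Beat frequency = 39/6 = 6.5 Hz.
B is above A, so f_B = 572.9 + 6.5 = 579.4 Hz.
C is below B, so f_C = 579.4 − 2.9 = 576.5 Hz.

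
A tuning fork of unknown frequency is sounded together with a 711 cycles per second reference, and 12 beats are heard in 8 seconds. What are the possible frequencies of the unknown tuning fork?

709.5 Hz or 712.5 Hz

Beat frequency = 12/8 = 1.5 Hz.
|f − 711| = 1.5, so f = 711 ± 1.5.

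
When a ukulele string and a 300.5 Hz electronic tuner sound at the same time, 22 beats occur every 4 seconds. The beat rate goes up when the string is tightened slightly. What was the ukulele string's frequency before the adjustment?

306 Hz

Beat frequency = 22/4 = 5.5 Hz.
|f − 300.5| = 5.5, so the ukulele string was at either 295 Hz or 306 Hz.
Increasing tension raises a string's frequency; the adjustment raises the ukulele string's frequency.
The beat rate rose, so the adjustment moved the ukulele string further from 300.5 Hz — it was already above the reference.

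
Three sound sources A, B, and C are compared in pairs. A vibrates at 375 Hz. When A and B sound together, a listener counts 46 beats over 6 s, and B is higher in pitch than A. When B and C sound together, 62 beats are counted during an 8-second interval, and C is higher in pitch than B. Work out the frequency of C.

A–B: Beat frequency = 46/6 = 7.6667 Hz.
B is above A, so f_B = 375 + 7.6667 = 382.6667 Hz.
B–C: Beat frequency = 62/8 = 7.75 Hz.
C is above B, so f_C = 382.6667 + 7.75 = 390.4167 Hz.

390.4167 Hz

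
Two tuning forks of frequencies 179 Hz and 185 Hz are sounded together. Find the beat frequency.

6 Hz

f_beat = |f₁ − f₂|.
|179 − 185| = 6 Hz.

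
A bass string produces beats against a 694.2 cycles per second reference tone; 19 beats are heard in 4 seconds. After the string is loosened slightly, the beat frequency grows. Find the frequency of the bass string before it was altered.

689.45 Hz

Beat frequency = 19/4 = 4.75 Hz.
|f − 694.2| = 4.75, so the bass string was at either 689.45 Hz or 698.95 Hz.
Reducing tension lowers a string's frequency; the adjustment lowers the bass string's frequency.
The beat rate rose, so the adjustment moved the bass string further from 694.2 Hz — it was already below the reference.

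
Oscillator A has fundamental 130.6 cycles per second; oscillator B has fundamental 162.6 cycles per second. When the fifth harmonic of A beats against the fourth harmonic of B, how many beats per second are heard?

Fifth harmonic of the first: 5·130.6 = 653.0 Hz.
Fourth harmonic of the second: 4·162.6 = 650.4 Hz.
f_beat = |653.0 − 650.4| = 2.6 Hz.

2.6 Hz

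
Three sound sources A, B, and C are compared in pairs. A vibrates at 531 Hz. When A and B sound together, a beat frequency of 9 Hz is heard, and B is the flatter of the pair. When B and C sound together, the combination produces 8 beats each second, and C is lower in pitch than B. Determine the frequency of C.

514 Hz

B is below A, so f_B = 531 − 9 = 522 Hz.
C is below B, so f_C = 522 − 8 = 514 Hz.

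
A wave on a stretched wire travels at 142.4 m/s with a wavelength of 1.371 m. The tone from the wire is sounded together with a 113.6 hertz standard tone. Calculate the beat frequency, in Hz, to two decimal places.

Source frequency f = v/λ = 142.4/1.371 = 103.8658 Hz.
f_beat = |103.8658 − 113.6| = 9.73 Hz.

9.73 Hz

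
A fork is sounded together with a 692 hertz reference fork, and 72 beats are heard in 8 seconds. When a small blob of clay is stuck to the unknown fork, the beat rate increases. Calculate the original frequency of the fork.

Beat frequency = 72/8 = 9 Hz.
|f − 692| = 9, so the fork was at either 683 Hz or 701 Hz.
Adding mass to a fork lowers its frequency; the adjustment lowers the fork's frequency.
The beat rate rose, so the adjustment moved the fork further from 692 Hz — it was already below the reference.

683 Hz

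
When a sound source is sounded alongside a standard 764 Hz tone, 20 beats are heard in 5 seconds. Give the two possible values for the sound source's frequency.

Beat frequency = 20/5 = 4 Hz.
|f − 764| = 4, so f = 764 ± 4.

760 Hz or 768 Hz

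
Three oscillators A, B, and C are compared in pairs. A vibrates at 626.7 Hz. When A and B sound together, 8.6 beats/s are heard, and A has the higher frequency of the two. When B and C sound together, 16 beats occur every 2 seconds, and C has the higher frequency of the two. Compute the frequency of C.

B is below A, so f_B = 626.7 − 8.6 = 618.1 Hz.
B–C: Beat frequency = 16/2 = 8 Hz.
C is above B, so f_C = 618.1 + 8 = 626.1 Hz.

626.1 Hz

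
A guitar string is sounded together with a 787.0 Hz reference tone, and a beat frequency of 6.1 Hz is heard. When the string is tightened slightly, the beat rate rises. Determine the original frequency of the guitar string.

793.1 Hz

|f − 787.0| = 6.1, so the guitar string was at either 780.9 Hz or 793.1 Hz.
Increasing tension raises a string's frequency; the adjustment raises the guitar string's frequency.
The beat rate rose, so the adjustment moved the guitar string further from 787.0 Hz — it was already above the reference.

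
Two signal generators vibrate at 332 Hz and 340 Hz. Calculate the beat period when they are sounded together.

0.125 s

f_beat = |332 − 340| = 8 Hz.
Beat period T = 1 / f_beat = 1 / 8 s.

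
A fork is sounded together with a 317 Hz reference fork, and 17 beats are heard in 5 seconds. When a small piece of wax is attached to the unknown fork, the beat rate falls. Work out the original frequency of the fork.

Beat frequency = 17/5 = 3.4 Hz.
|f − 317| = 3.4, so the fork was at either 313.6 Hz or 320.4 Hz.
Loading a fork with wax lowers its frequency; the adjustment lowers the fork's frequency.
The beat rate fell, so the adjustment moved the fork toward 317 Hz — it must have started above the reference.

320.4 Hz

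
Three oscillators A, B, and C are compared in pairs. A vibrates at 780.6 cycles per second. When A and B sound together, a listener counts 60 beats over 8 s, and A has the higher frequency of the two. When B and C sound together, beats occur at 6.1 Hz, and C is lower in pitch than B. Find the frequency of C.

A–B: Beat frequency = 60/8 = 7.5 Hz.
B is below A, so f_B = 780.6 − 7.5 = 773.1 Hz.
C is below B, so f_C = 773.1 − 6.1 = 767 Hz.

767 Hz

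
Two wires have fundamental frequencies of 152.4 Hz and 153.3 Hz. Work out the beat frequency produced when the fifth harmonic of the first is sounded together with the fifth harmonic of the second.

Fifth harmonic of the first: 5·152.4 = 762.0 Hz.
Fifth harmonic of the second: 5·153.3 = 766.5 Hz.
f_beat = |762.0 − 766.5| = 4.5 Hz.

4.5 Hz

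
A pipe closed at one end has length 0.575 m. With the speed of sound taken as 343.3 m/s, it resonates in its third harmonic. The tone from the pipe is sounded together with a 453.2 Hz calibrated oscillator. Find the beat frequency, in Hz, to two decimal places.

Closed pipe (odd harmonics): f_n = n·v/(4L) = 3·343.3/(4·0.575) = 447.7826 Hz.
f_beat = |447.7826 − 453.2| = 5.42 Hz.

5.42 Hz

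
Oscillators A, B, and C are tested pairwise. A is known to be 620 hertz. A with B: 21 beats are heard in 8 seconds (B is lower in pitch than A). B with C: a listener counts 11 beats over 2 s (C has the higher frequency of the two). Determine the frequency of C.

A–B: Beat frequency = 21/8 = 2.625 Hz.
B is below A, so f_B = 620 − 2.625 = 617.375 Hz.
B–C: Beat frequency = 11/2 = 5.5 Hz.
C is above B, so f_C = 617.375 + 5.5 = 622.875 Hz.

622.875 Hz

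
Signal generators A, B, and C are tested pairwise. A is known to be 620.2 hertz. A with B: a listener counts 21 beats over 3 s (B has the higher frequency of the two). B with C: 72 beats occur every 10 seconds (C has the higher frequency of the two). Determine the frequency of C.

634.4 Hz

A–B: Beat frequency = 21/3 = 7 Hz.
B is above A, so f_B = 620.2 + 7 = 627.2 Hz.
B–C: Beat frequency = 72/10 = 7.2 Hz.
C is above B, so f_C = 627.2 + 7.2 = 634.4 Hz.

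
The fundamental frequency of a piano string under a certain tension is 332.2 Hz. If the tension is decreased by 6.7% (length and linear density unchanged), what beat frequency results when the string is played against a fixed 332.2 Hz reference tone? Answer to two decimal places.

11.32 Hz

For a string, f ∝ √T, so the new frequency is 332.2·√0.933 = 320.8784 Hz.
f_beat = |320.8784 − 332.2| = 11.32 Hz.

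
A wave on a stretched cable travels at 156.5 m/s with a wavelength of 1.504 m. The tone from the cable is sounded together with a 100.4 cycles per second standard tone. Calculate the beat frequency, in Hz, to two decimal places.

Source frequency f = v/λ = 156.5/1.504 = 104.0559 Hz.
f_beat = |104.0559 − 100.4| = 3.66 Hz.

3.66 Hz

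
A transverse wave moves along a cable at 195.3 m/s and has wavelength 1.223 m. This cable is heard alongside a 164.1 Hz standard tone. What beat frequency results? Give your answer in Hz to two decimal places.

Source frequency f = v/λ = 195.3/1.223 = 159.6893 Hz.
f_beat = |159.6893 − 164.1| = 4.41 Hz.

4.41 Hz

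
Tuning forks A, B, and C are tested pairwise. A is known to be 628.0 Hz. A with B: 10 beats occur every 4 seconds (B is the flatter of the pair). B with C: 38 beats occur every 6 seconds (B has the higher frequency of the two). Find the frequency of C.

A–B: Beat frequency = 10/4 = 2.5 Hz.
B is below A, so f_B = 628.0 − 2.5 = 625.5 Hz.
B–C: Beat frequency = 38/6 = 6.3333 Hz.
C is below B, so f_C = 625.5 − 6.3333 = 619.1667 Hz.

619.1667 Hz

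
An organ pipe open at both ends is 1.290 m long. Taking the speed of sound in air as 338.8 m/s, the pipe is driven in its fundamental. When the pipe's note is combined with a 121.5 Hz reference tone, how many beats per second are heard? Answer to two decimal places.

9.82 Hz

Open pipe: f_n = n·v/(2L) = 1·338.8/(2·1.290) = 131.3178 Hz.
f_beat = |131.3178 − 121.5| = 9.82 Hz.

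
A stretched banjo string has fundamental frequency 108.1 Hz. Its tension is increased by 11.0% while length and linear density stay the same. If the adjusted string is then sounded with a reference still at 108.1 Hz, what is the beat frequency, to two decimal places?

5.79 Hz

For a string, f ∝ √T, so the new frequency is 108.1·√1.110 = 113.8904 Hz.
f_beat = |113.8904 − 108.1| = 5.79 Hz.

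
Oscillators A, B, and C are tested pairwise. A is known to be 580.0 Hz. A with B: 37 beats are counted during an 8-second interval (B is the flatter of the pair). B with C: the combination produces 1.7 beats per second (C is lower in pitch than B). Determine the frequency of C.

573.675 Hz

A–B: Beat frequency = 37/8 = 4.625 Hz.
B is below A, so f_B = 580.0 − 4.625 = 575.375 Hz.
C is below B, so f_C = 575.375 − 1.7 = 573.675 Hz.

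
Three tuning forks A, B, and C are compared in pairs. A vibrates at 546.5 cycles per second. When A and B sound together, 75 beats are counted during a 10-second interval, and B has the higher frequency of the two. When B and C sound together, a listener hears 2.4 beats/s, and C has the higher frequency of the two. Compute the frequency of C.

A–B: Beat frequency = 75/10 = 7.5 Hz.
B is above A, so f_B = 546.5 + 7.5 = 554 Hz.
C is above B, so f_C = 554 + 2.4 = 556.4 Hz.

556.4 Hz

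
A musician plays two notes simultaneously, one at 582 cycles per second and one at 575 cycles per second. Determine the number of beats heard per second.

Beats arise from superposition of two nearby frequencies; the beat rate is |f₁ − f₂|.
|582 − 575| = 7 Hz.

7 Hz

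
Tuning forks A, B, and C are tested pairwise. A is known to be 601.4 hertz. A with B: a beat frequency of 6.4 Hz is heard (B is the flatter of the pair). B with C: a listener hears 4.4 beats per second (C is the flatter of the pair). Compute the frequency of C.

B is below A, so f_B = 601.4 − 6.4 = 595 Hz.
C is below B, so f_C = 595 − 4.4 = 590.6 Hz.

590.6 Hz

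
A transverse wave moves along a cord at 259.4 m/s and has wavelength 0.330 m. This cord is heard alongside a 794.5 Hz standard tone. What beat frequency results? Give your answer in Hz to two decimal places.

Source frequency f = v/λ = 259.4/0.330 = 786.0606 Hz.
f_beat = |786.0606 − 794.5| = 8.44 Hz.

8.44 Hz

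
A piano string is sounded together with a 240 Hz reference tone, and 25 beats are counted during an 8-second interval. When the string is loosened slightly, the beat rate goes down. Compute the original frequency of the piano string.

243.125 Hz

Beat frequency = 25/8 = 3.125 Hz.
|f − 240| = 3.125, so the piano string was at either 236.875 Hz or 243.125 Hz.
Reducing tension lowers a string's frequency; the adjustment lowers the piano string's frequency.
The beat rate fell, so the adjustment moved the piano string toward 240 Hz — it must have started above the reference.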